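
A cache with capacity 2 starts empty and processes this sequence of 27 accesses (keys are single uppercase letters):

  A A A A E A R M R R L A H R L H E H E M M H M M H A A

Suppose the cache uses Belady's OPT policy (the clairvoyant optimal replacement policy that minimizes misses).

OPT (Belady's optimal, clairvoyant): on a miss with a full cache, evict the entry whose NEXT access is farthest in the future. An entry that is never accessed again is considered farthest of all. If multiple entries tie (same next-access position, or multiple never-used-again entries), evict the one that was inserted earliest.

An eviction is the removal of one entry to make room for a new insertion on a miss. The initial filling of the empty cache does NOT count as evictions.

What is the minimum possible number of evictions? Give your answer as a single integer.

Answer: 9

Derivation:
OPT (Belady) simulation (capacity=2):
  1. access A: MISS. Cache: [A]
  2. access A: HIT. Next use of A: step 3. Cache: [A]
  3. access A: HIT. Next use of A: step 4. Cache: [A]
  4. access A: HIT. Next use of A: step 6. Cache: [A]
  5. access E: MISS. Cache: [A E]
  6. access A: HIT. Next use of A: step 12. Cache: [A E]
  7. access R: MISS, evict E (next use: step 17). Cache: [A R]
  8. access M: MISS, evict A (next use: step 12). Cache: [R M]
  9. access R: HIT. Next use of R: step 10. Cache: [R M]
  10. access R: HIT. Next use of R: step 14. Cache: [R M]
  11. access L: MISS, evict M (next use: step 20). Cache: [R L]
  12. access A: MISS, evict L (next use: step 15). Cache: [R A]
  13. access H: MISS, evict A (next use: step 26). Cache: [R H]
  14. access R: HIT. Next use of R: never. Cache: [R H]
  15. access L: MISS, evict R (next use: never). Cache: [H L]
  16. access H: HIT. Next use of H: step 18. Cache: [H L]
  17. access E: MISS, evict L (next use: never). Cache: [H E]
  18. access H: HIT. Next use of H: step 22. Cache: [H E]
  19. access E: HIT. Next use of E: never. Cache: [H E]
  20. access M: MISS, evict E (next use: never). Cache: [H M]
  21. access M: HIT. Next use of M: step 23. Cache: [H M]
  22. access H: HIT. Next use of H: step 25. Cache: [H M]
  23. access M: HIT. Next use of M: step 24. Cache: [H M]
  24. access M: HIT. Next use of M: never. Cache: [H M]
  25. access H: HIT. Next use of H: never. Cache: [H M]
  26. access A: MISS, evict H (next use: never). Cache: [M A]
  27. access A: HIT. Next use of A: never. Cache: [M A]
Total: 16 hits, 11 misses, 9 evictions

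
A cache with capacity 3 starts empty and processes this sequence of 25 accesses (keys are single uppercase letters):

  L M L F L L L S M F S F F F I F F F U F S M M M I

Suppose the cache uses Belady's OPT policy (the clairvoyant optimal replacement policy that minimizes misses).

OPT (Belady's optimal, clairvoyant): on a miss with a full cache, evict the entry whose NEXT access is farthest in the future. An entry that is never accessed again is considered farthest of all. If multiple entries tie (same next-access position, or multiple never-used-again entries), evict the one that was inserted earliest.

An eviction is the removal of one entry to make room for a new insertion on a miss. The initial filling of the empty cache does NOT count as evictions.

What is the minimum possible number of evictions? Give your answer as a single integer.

OPT (Belady) simulation (capacity=3):
  1. access L: MISS. Cache: [L]
  2. access M: MISS. Cache: [L M]
  3. access L: HIT. Next use of L: step 5. Cache: [L M]
  4. access F: MISS. Cache: [L M F]
  5. access L: HIT. Next use of L: step 6. Cache: [L M F]
  6. access L: HIT. Next use of L: step 7. Cache: [L M F]
  7. access L: HIT. Next use of L: never. Cache: [L M F]
  8. access S: MISS, evict L (next use: never). Cache: [M F S]
  9. access M: HIT. Next use of M: step 22. Cache: [M F S]
  10. access F: HIT. Next use of F: step 12. Cache: [M F S]
  11. access S: HIT. Next use of S: step 21. Cache: [M F S]
  12. access F: HIT. Next use of F: step 13. Cache: [M F S]
  13. access F: HIT. Next use of F: step 14. Cache: [M F S]
  14. access F: HIT. Next use of F: step 16. Cache: [M F S]
  15. access I: MISS, evict M (next use: step 22). Cache: [F S I]
  16. access F: HIT. Next use of F: step 17. Cache: [F S I]
  17. access F: HIT. Next use of F: step 18. Cache: [F S I]
  18. access F: HIT. Next use of F: step 20. Cache: [F S I]
  19. access U: MISS, evict I (next use: step 25). Cache: [F S U]
  20. access F: HIT. Next use of F: never. Cache: [F S U]
  21. access S: HIT. Next use of S: never. Cache: [F S U]
  22. access M: MISS, evict F (next use: never). Cache: [S U M]
  23. access M: HIT. Next use of M: step 24. Cache: [S U M]
  24. access M: HIT. Next use of M: never. Cache: [S U M]
  25. access I: MISS, evict S (next use: never). Cache: [U M I]
Total: 17 hits, 8 misses, 5 evictions

Answer: 5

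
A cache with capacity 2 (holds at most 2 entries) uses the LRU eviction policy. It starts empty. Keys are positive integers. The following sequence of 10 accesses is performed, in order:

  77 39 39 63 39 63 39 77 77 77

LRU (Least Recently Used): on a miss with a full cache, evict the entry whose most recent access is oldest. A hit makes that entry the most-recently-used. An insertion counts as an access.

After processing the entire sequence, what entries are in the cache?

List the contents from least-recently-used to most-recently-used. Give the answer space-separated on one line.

Answer: 39 77

Derivation:
LRU simulation (capacity=2):
  1. access 77: MISS. Cache (LRU->MRU): [77]
  2. access 39: MISS. Cache (LRU->MRU): [77 39]
  3. access 39: HIT. Cache (LRU->MRU): [77 39]
  4. access 63: MISS, evict 77. Cache (LRU->MRU): [39 63]
  5. access 39: HIT. Cache (LRU->MRU): [63 39]
  6. access 63: HIT. Cache (LRU->MRU): [39 63]
  7. access 39: HIT. Cache (LRU->MRU): [63 39]
  8. access 77: MISS, evict 63. Cache (LRU->MRU): [39 77]
  9. access 77: HIT. Cache (LRU->MRU): [39 77]
  10. access 77: HIT. Cache (LRU->MRU): [39 77]
Total: 6 hits, 4 misses, 2 evictions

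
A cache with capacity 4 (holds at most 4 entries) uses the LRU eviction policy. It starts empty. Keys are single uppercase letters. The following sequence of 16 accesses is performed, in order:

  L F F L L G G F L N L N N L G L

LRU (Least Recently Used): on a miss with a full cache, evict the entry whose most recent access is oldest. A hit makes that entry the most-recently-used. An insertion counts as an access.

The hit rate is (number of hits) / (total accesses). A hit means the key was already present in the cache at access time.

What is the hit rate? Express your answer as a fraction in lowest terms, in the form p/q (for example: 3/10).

LRU simulation (capacity=4):
  1. access L: MISS. Cache (LRU->MRU): [L]
  2. access F: MISS. Cache (LRU->MRU): [L F]
  3. access F: HIT. Cache (LRU->MRU): [L F]
  4. access L: HIT. Cache (LRU->MRU): [F L]
  5. access L: HIT. Cache (LRU->MRU): [F L]
  6. access G: MISS. Cache (LRU->MRU): [F L G]
  7. access G: HIT. Cache (LRU->MRU): [F L G]
  8. access F: HIT. Cache (LRU->MRU): [L G F]
  9. access L: HIT. Cache (LRU->MRU): [G F L]
  10. access N: MISS. Cache (LRU->MRU): [G F L N]
  11. access L: HIT. Cache (LRU->MRU): [G F N L]
  12. access N: HIT. Cache (LRU->MRU): [G F L N]
  13. access N: HIT. Cache (LRU->MRU): [G F L N]
  14. access L: HIT. Cache (LRU->MRU): [G F N L]
  15. access G: HIT. Cache (LRU->MRU): [F N L G]
  16. access L: HIT. Cache (LRU->MRU): [F N G L]
Total: 12 hits, 4 misses, 0 evictions

Hit rate = 12/16 = 3/4

Answer: 3/4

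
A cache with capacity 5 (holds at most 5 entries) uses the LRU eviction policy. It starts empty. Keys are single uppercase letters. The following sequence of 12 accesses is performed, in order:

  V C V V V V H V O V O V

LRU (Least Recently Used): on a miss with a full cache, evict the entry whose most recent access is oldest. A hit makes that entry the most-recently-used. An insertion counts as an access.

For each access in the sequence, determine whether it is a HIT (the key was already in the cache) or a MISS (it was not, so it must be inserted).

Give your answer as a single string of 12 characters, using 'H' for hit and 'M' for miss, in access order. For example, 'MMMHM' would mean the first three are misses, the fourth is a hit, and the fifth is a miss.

Answer: MMHHHHMHMHHH

Derivation:
LRU simulation (capacity=5):
  1. access V: MISS. Cache (LRU->MRU): [V]
  2. access C: MISS. Cache (LRU->MRU): [V C]
  3. access V: HIT. Cache (LRU->MRU): [C V]
  4. access V: HIT. Cache (LRU->MRU): [C V]
  5. access V: HIT. Cache (LRU->MRU): [C V]
  6. access V: HIT. Cache (LRU->MRU): [C V]
  7. access H: MISS. Cache (LRU->MRU): [C V H]
  8. access V: HIT. Cache (LRU->MRU): [C H V]
  9. access O: MISS. Cache (LRU->MRU): [C H V O]
  10. access V: HIT. Cache (LRU->MRU): [C H O V]
  11. access O: HIT. Cache (LRU->MRU): [C H V O]
  12. access V: HIT. Cache (LRU->MRU): [C H O V]
Total: 8 hits, 4 misses, 0 evictions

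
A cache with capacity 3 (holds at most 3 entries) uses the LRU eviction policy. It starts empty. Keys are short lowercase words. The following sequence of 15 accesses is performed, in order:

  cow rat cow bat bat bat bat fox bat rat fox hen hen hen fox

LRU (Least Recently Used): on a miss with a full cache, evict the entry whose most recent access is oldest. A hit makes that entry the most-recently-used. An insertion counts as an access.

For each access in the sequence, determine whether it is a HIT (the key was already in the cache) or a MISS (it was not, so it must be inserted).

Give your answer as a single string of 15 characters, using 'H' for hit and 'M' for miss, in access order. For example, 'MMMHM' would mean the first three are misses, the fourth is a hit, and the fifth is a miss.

Answer: MMHMHHHMHMHMHHH

Derivation:
LRU simulation (capacity=3):
  1. access cow: MISS. Cache (LRU->MRU): [cow]
  2. access rat: MISS. Cache (LRU->MRU): [cow rat]
  3. access cow: HIT. Cache (LRU->MRU): [rat cow]
  4. access bat: MISS. Cache (LRU->MRU): [rat cow bat]
  5. access bat: HIT. Cache (LRU->MRU): [rat cow bat]
  6. access bat: HIT. Cache (LRU->MRU): [rat cow bat]
  7. access bat: HIT. Cache (LRU->MRU): [rat cow bat]
  8. access fox: MISS, evict rat. Cache (LRU->MRU): [cow bat fox]
  9. access bat: HIT. Cache (LRU->MRU): [cow fox bat]
  10. access rat: MISS, evict cow. Cache (LRU->MRU): [fox bat rat]
  11. access fox: HIT. Cache (LRU->MRU): [bat rat fox]
  12. access hen: MISS, evict bat. Cache (LRU->MRU): [rat fox hen]
  13. access hen: HIT. Cache (LRU->MRU): [rat fox hen]
  14. access hen: HIT. Cache (LRU->MRU): [rat fox hen]
  15. access fox: HIT. Cache (LRU->MRU): [rat hen fox]
Total: 9 hits, 6 misses, 3 evictions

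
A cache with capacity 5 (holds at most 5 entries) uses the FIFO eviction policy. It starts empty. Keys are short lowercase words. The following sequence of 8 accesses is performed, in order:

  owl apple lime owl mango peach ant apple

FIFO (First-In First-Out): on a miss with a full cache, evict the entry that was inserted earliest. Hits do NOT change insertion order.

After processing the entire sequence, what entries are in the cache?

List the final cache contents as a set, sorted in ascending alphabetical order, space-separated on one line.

FIFO simulation (capacity=5):
  1. access owl: MISS. Cache (old->new): [owl]
  2. access apple: MISS. Cache (old->new): [owl apple]
  3. access lime: MISS. Cache (old->new): [owl apple lime]
  4. access owl: HIT. Cache (old->new): [owl apple lime]
  5. access mango: MISS. Cache (old->new): [owl apple lime mango]
  6. access peach: MISS. Cache (old->new): [owl apple lime mango peach]
  7. access ant: MISS, evict owl. Cache (old->new): [apple lime mango peach ant]
  8. access apple: HIT. Cache (old->new): [apple lime mango peach ant]
Total: 2 hits, 6 misses, 1 evictions

Answer: ant apple lime mango peach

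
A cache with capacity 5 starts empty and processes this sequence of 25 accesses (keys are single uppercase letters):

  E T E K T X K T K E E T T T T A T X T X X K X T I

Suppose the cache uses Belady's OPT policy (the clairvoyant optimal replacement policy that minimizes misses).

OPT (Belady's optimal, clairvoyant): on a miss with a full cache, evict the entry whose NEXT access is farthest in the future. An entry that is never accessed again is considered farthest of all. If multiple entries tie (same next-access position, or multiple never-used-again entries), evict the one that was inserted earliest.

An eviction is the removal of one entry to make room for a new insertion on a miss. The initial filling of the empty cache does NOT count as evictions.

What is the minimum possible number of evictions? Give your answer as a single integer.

Answer: 1

Derivation:
OPT (Belady) simulation (capacity=5):
  1. access E: MISS. Cache: [E]
  2. access T: MISS. Cache: [E T]
  3. access E: HIT. Next use of E: step 10. Cache: [E T]
  4. access K: MISS. Cache: [E T K]
  5. access T: HIT. Next use of T: step 8. Cache: [E T K]
  6. access X: MISS. Cache: [E T K X]
  7. access K: HIT. Next use of K: step 9. Cache: [E T K X]
  8. access T: HIT. Next use of T: step 12. Cache: [E T K X]
  9. access K: HIT. Next use of K: step 22. Cache: [E T K X]
  10. access E: HIT. Next use of E: step 11. Cache: [E T K X]
  11. access E: HIT. Next use of E: never. Cache: [E T K X]
  12. access T: HIT. Next use of T: step 13. Cache: [E T K X]
  13. access T: HIT. Next use of T: step 14. Cache: [E T K X]
  14. access T: HIT. Next use of T: step 15. Cache: [E T K X]
  15. access T: HIT. Next use of T: step 17. Cache: [E T K X]
  16. access A: MISS. Cache: [E T K X A]
  17. access T: HIT. Next use of T: step 19. Cache: [E T K X A]
  18. access X: HIT. Next use of X: step 20. Cache: [E T K X A]
  19. access T: HIT. Next use of T: step 24. Cache: [E T K X A]
  20. access X: HIT. Next use of X: step 21. Cache: [E T K X A]
  21. access X: HIT. Next use of X: step 23. Cache: [E T K X A]
  22. access K: HIT. Next use of K: never. Cache: [E T K X A]
  23. access X: HIT. Next use of X: never. Cache: [E T K X A]
  24. access T: HIT. Next use of T: never. Cache: [E T K X A]
  25. access I: MISS, evict E (next use: never). Cache: [T K X A I]
Total: 19 hits, 6 misses, 1 evictions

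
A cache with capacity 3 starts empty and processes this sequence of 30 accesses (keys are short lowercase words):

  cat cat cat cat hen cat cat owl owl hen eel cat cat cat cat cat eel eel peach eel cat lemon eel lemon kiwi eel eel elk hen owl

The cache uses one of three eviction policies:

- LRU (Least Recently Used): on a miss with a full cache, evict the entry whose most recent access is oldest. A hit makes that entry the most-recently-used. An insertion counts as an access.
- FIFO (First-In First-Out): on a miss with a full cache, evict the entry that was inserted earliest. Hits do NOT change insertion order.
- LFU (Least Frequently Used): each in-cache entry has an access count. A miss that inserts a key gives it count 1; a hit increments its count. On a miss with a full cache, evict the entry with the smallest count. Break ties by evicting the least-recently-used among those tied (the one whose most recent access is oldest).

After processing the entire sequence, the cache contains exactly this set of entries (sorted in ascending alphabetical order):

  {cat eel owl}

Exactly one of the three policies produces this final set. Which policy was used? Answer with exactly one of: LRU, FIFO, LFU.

Answer: LFU

Derivation:
Simulating under each policy and comparing final sets:
  LRU: final set = {elk hen owl} -> differs
  FIFO: final set = {elk hen owl} -> differs
  LFU: final set = {cat eel owl} -> MATCHES target
Only LFU produces the target set.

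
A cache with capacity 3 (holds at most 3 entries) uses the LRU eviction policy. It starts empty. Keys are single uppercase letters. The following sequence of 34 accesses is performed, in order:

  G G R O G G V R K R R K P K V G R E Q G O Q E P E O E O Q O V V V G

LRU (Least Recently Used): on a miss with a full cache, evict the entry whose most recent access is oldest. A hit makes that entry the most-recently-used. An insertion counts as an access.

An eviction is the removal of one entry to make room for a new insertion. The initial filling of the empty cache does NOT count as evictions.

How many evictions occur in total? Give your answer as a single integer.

Answer: 17

Derivation:
LRU simulation (capacity=3):
  1. access G: MISS. Cache (LRU->MRU): [G]
  2. access G: HIT. Cache (LRU->MRU): [G]
  3. access R: MISS. Cache (LRU->MRU): [G R]
  4. access O: MISS. Cache (LRU->MRU): [G R O]
  5. access G: HIT. Cache (LRU->MRU): [R O G]
  6. access G: HIT. Cache (LRU->MRU): [R O G]
  7. access V: MISS, evict R. Cache (LRU->MRU): [O G V]
  8. access R: MISS, evict O. Cache (LRU->MRU): [G V R]
  9. access K: MISS, evict G. Cache (LRU->MRU): [V R K]
  10. access R: HIT. Cache (LRU->MRU): [V K R]
  11. access R: HIT. Cache (LRU->MRU): [V K R]
  12. access K: HIT. Cache (LRU->MRU): [V R K]
  13. access P: MISS, evict V. Cache (LRU->MRU): [R K P]
  14. access K: HIT. Cache (LRU->MRU): [R P K]
  15. access V: MISS, evict R. Cache (LRU->MRU): [P K V]
  16. access G: MISS, evict P. Cache (LRU->MRU): [K V G]
  17. access R: MISS, evict K. Cache (LRU->MRU): [V G R]
  18. access E: MISS, evict V. Cache (LRU->MRU): [G R E]
  19. access Q: MISS, evict G. Cache (LRU->MRU): [R E Q]
  20. access G: MISS, evict R. Cache (LRU->MRU): [E Q G]
  21. access O: MISS, evict E. Cache (LRU->MRU): [Q G O]
  22. access Q: HIT. Cache (LRU->MRU): [G O Q]
  23. access E: MISS, evict G. Cache (LRU->MRU): [O Q E]
  24. access P: MISS, evict O. Cache (LRU->MRU): [Q E P]
  25. access E: HIT. Cache (LRU->MRU): [Q P E]
  26. access O: MISS, evict Q. Cache (LRU->MRU): [P E O]
  27. access E: HIT. Cache (LRU->MRU): [P O E]
  28. access O: HIT. Cache (LRU->MRU): [P E O]
  29. access Q: MISS, evict P. Cache (LRU->MRU): [E O Q]
  30. access O: HIT. Cache (LRU->MRU): [E Q O]
  31. access V: MISS, evict E. Cache (LRU->MRU): [Q O V]
  32. access V: HIT. Cache (LRU->MRU): [Q O V]
  33. access V: HIT. Cache (LRU->MRU): [Q O V]
  34. access G: MISS, evict Q. Cache (LRU->MRU): [O V G]
Total: 14 hits, 20 misses, 17 evictions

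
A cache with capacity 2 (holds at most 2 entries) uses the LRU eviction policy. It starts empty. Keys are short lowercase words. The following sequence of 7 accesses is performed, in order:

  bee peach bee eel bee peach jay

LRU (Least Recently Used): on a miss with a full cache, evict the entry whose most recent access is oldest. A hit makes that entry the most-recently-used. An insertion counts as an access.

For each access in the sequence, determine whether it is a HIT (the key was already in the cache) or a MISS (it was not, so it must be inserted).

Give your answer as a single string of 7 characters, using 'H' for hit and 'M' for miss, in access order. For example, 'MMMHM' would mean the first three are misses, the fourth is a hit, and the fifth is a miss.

LRU simulation (capacity=2):
  1. access bee: MISS. Cache (LRU->MRU): [bee]
  2. access peach: MISS. Cache (LRU->MRU): [bee peach]
  3. access bee: HIT. Cache (LRU->MRU): [peach bee]
  4. access eel: MISS, evict peach. Cache (LRU->MRU): [bee eel]
  5. access bee: HIT. Cache (LRU->MRU): [eel bee]
  6. access peach: MISS, evict eel. Cache (LRU->MRU): [bee peach]
  7. access jay: MISS, evict bee. Cache (LRU->MRU): [peach jay]
Total: 2 hits, 5 misses, 3 evictions

Answer: MMHMHMM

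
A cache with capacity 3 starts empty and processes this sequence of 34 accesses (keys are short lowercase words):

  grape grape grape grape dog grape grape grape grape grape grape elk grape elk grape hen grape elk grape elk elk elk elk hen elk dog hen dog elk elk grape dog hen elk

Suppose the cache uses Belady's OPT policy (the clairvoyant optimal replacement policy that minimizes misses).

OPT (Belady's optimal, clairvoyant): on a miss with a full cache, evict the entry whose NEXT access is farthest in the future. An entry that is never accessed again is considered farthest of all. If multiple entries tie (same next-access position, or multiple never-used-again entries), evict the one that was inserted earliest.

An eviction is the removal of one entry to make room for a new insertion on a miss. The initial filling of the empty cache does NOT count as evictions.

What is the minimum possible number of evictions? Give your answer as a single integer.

Answer: 4

Derivation:
OPT (Belady) simulation (capacity=3):
  1. access grape: MISS. Cache: [grape]
  2. access grape: HIT. Next use of grape: step 3. Cache: [grape]
  3. access grape: HIT. Next use of grape: step 4. Cache: [grape]
  4. access grape: HIT. Next use of grape: step 6. Cache: [grape]
  5. access dog: MISS. Cache: [grape dog]
  6. access grape: HIT. Next use of grape: step 7. Cache: [grape dog]
  7. access grape: HIT. Next use of grape: step 8. Cache: [grape dog]
  8. access grape: HIT. Next use of grape: step 9. Cache: [grape dog]
  9. access grape: HIT. Next use of grape: step 10. Cache: [grape dog]
  10. access grape: HIT. Next use of grape: step 11. Cache: [grape dog]
  11. access grape: HIT. Next use of grape: step 13. Cache: [grape dog]
  12. access elk: MISS. Cache: [grape dog elk]
  13. access grape: HIT. Next use of grape: step 15. Cache: [grape dog elk]
  14. access elk: HIT. Next use of elk: step 18. Cache: [grape dog elk]
  15. access grape: HIT. Next use of grape: step 17. Cache: [grape dog elk]
  16. access hen: MISS, evict dog (next use: step 26). Cache: [grape elk hen]
  17. access grape: HIT. Next use of grape: step 19. Cache: [grape elk hen]
  18. access elk: HIT. Next use of elk: step 20. Cache: [grape elk hen]
  19. access grape: HIT. Next use of grape: step 31. Cache: [grape elk hen]
  20. access elk: HIT. Next use of elk: step 21. Cache: [grape elk hen]
  21. access elk: HIT. Next use of elk: step 22. Cache: [grape elk hen]
  22. access elk: HIT. Next use of elk: step 23. Cache: [grape elk hen]
  23. access elk: HIT. Next use of elk: step 25. Cache: [grape elk hen]
  24. access hen: HIT. Next use of hen: step 27. Cache: [grape elk hen]
  25. access elk: HIT. Next use of elk: step 29. Cache: [grape elk hen]
  26. access dog: MISS, evict grape (next use: step 31). Cache: [elk hen dog]
  27. access hen: HIT. Next use of hen: step 33. Cache: [elk hen dog]
  28. access dog: HIT. Next use of dog: step 32. Cache: [elk hen dog]
  29. access elk: HIT. Next use of elk: step 30. Cache: [elk hen dog]
  30. access elk: HIT. Next use of elk: step 34. Cache: [elk hen dog]
  31. access grape: MISS, evict elk (next use: step 34). Cache: [hen dog grape]
  32. access dog: HIT. Next use of dog: never. Cache: [hen dog grape]
  33. access hen: HIT. Next use of hen: never. Cache: [hen dog grape]
  34. access elk: MISS, evict hen (next use: never). Cache: [dog grape elk]
Total: 27 hits, 7 misses, 4 evictions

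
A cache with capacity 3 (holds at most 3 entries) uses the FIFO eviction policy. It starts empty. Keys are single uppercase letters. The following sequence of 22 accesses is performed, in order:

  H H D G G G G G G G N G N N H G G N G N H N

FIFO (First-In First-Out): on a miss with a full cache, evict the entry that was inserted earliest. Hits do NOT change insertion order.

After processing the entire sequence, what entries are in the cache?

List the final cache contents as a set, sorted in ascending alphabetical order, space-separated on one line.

Answer: G H N

Derivation:
FIFO simulation (capacity=3):
  1. access H: MISS. Cache (old->new): [H]
  2. access H: HIT. Cache (old->new): [H]
  3. access D: MISS. Cache (old->new): [H D]
  4. access G: MISS. Cache (old->new): [H D G]
  5. access G: HIT. Cache (old->new): [H D G]
  6. access G: HIT. Cache (old->new): [H D G]
  7. access G: HIT. Cache (old->new): [H D G]
  8. access G: HIT. Cache (old->new): [H D G]
  9. access G: HIT. Cache (old->new): [H D G]
  10. access G: HIT. Cache (old->new): [H D G]
  11. access N: MISS, evict H. Cache (old->new): [D G N]
  12. access G: HIT. Cache (old->new): [D G N]
  13. access N: HIT. Cache (old->new): [D G N]
  14. access N: HIT. Cache (old->new): [D G N]
  15. access H: MISS, evict D. Cache (old->new): [G N H]
  16. access G: HIT. Cache (old->new): [G N H]
  17. access G: HIT. Cache (old->new): [G N H]
  18. access N: HIT. Cache (old->new): [G N H]
  19. access G: HIT. Cache (old->new): [G N H]
  20. access N: HIT. Cache (old->new): [G N H]
  21. access H: HIT. Cache (old->new): [G N H]
  22. access N: HIT. Cache (old->new): [G N H]
Total: 17 hits, 5 misses, 2 evictions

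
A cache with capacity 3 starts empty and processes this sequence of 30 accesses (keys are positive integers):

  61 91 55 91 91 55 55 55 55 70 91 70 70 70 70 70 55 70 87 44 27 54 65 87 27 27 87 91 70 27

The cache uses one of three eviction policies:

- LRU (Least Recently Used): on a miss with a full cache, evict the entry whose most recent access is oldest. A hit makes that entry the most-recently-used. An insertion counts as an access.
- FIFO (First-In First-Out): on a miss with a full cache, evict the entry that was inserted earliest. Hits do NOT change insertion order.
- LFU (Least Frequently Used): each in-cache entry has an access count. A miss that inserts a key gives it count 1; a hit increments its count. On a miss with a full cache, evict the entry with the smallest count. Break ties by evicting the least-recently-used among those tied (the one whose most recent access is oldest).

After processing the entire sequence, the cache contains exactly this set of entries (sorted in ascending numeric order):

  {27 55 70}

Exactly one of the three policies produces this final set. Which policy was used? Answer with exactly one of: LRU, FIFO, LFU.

Answer: LFU

Derivation:
Simulating under each policy and comparing final sets:
  LRU: final set = {27 70 91} -> differs
  FIFO: final set = {27 70 91} -> differs
  LFU: final set = {27 55 70} -> MATCHES target
Only LFU produces the target set.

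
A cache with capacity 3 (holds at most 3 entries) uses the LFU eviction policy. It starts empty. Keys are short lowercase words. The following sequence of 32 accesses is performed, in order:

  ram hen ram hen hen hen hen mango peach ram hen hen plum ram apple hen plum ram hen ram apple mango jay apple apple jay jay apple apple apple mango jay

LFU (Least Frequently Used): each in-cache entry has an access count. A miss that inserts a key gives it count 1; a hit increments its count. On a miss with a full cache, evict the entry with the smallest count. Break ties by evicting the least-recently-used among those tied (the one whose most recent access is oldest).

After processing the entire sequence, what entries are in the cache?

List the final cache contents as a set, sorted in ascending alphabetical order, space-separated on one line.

Answer: hen jay ram

Derivation:
LFU simulation (capacity=3):
  1. access ram: MISS. Cache: [ram(c=1)]
  2. access hen: MISS. Cache: [ram(c=1) hen(c=1)]
  3. access ram: HIT, count now 2. Cache: [hen(c=1) ram(c=2)]
  4. access hen: HIT, count now 2. Cache: [ram(c=2) hen(c=2)]
  5. access hen: HIT, count now 3. Cache: [ram(c=2) hen(c=3)]
  6. access hen: HIT, count now 4. Cache: [ram(c=2) hen(c=4)]
  7. access hen: HIT, count now 5. Cache: [ram(c=2) hen(c=5)]
  8. access mango: MISS. Cache: [mango(c=1) ram(c=2) hen(c=5)]
  9. access peach: MISS, evict mango(c=1). Cache: [peach(c=1) ram(c=2) hen(c=5)]
  10. access ram: HIT, count now 3. Cache: [peach(c=1) ram(c=3) hen(c=5)]
  11. access hen: HIT, count now 6. Cache: [peach(c=1) ram(c=3) hen(c=6)]
  12. access hen: HIT, count now 7. Cache: [peach(c=1) ram(c=3) hen(c=7)]
  13. access plum: MISS, evict peach(c=1). Cache: [plum(c=1) ram(c=3) hen(c=7)]
  14. access ram: HIT, count now 4. Cache: [plum(c=1) ram(c=4) hen(c=7)]
  15. access apple: MISS, evict plum(c=1). Cache: [apple(c=1) ram(c=4) hen(c=7)]
  16. access hen: HIT, count now 8. Cache: [apple(c=1) ram(c=4) hen(c=8)]
  17. access plum: MISS, evict apple(c=1). Cache: [plum(c=1) ram(c=4) hen(c=8)]
  18. access ram: HIT, count now 5. Cache: [plum(c=1) ram(c=5) hen(c=8)]
  19. access hen: HIT, count now 9. Cache: [plum(c=1) ram(c=5) hen(c=9)]
  20. access ram: HIT, count now 6. Cache: [plum(c=1) ram(c=6) hen(c=9)]
  21. access apple: MISS, evict plum(c=1). Cache: [apple(c=1) ram(c=6) hen(c=9)]
  22. access mango: MISS, evict apple(c=1). Cache: [mango(c=1) ram(c=6) hen(c=9)]
  23. access jay: MISS, evict mango(c=1). Cache: [jay(c=1) ram(c=6) hen(c=9)]
  24. access apple: MISS, evict jay(c=1). Cache: [apple(c=1) ram(c=6) hen(c=9)]
  25. access apple: HIT, count now 2. Cache: [apple(c=2) ram(c=6) hen(c=9)]
  26. access jay: MISS, evict apple(c=2). Cache: [jay(c=1) ram(c=6) hen(c=9)]
  27. access jay: HIT, count now 2. Cache: [jay(c=2) ram(c=6) hen(c=9)]
  28. access apple: MISS, evict jay(c=2). Cache: [apple(c=1) ram(c=6) hen(c=9)]
  29. access apple: HIT, count now 2. Cache: [apple(c=2) ram(c=6) hen(c=9)]
  30. access apple: HIT, count now 3. Cache: [apple(c=3) ram(c=6) hen(c=9)]
  31. access mango: MISS, evict apple(c=3). Cache: [mango(c=1) ram(c=6) hen(c=9)]
  32. access jay: MISS, evict mango(c=1). Cache: [jay(c=1) ram(c=6) hen(c=9)]
Total: 17 hits, 15 misses, 12 evictions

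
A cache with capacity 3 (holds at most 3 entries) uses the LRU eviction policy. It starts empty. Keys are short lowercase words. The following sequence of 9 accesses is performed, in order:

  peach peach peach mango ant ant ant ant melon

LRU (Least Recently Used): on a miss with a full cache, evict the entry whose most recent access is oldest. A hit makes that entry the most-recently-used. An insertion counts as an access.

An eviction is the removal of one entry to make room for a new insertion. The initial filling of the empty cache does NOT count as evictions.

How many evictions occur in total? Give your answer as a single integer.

LRU simulation (capacity=3):
  1. access peach: MISS. Cache (LRU->MRU): [peach]
  2. access peach: HIT. Cache (LRU->MRU): [peach]
  3. access peach: HIT. Cache (LRU->MRU): [peach]
  4. access mango: MISS. Cache (LRU->MRU): [peach mango]
  5. access ant: MISS. Cache (LRU->MRU): [peach mango ant]
  6. access ant: HIT. Cache (LRU->MRU): [peach mango ant]
  7. access ant: HIT. Cache (LRU->MRU): [peach mango ant]
  8. access ant: HIT. Cache (LRU->MRU): [peach mango ant]
  9. access melon: MISS, evict peach. Cache (LRU->MRU): [mango ant melon]
Total: 5 hits, 4 misses, 1 evictions

Answer: 1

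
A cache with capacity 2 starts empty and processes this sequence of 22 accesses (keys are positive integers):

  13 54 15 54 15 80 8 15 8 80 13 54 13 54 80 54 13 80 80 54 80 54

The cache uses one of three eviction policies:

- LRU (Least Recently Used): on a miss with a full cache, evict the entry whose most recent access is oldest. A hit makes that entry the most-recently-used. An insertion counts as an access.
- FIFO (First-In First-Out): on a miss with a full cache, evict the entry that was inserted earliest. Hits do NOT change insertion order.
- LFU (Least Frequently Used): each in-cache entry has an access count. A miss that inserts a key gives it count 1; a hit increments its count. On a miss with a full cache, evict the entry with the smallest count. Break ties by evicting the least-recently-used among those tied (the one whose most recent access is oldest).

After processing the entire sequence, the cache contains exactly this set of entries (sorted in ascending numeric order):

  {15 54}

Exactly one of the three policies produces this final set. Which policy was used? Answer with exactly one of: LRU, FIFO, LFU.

Simulating under each policy and comparing final sets:
  LRU: final set = {54 80} -> differs
  FIFO: final set = {54 80} -> differs
  LFU: final set = {15 54} -> MATCHES target
Only LFU produces the target set.

Answer: LFU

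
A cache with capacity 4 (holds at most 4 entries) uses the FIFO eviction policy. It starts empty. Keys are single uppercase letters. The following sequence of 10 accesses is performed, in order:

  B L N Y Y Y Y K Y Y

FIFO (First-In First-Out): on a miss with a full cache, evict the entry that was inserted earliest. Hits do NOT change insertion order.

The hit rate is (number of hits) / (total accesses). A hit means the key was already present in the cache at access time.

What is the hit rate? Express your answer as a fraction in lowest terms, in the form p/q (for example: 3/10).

Answer: 1/2

Derivation:
FIFO simulation (capacity=4):
  1. access B: MISS. Cache (old->new): [B]
  2. access L: MISS. Cache (old->new): [B L]
  3. access N: MISS. Cache (old->new): [B L N]
  4. access Y: MISS. Cache (old->new): [B L N Y]
  5. access Y: HIT. Cache (old->new): [B L N Y]
  6. access Y: HIT. Cache (old->new): [B L N Y]
  7. access Y: HIT. Cache (old->new): [B L N Y]
  8. access K: MISS, evict B. Cache (old->new): [L N Y K]
  9. access Y: HIT. Cache (old->new): [L N Y K]
  10. access Y: HIT. Cache (old->new): [L N Y K]
Total: 5 hits, 5 misses, 1 evictions

Hit rate = 5/10 = 1/2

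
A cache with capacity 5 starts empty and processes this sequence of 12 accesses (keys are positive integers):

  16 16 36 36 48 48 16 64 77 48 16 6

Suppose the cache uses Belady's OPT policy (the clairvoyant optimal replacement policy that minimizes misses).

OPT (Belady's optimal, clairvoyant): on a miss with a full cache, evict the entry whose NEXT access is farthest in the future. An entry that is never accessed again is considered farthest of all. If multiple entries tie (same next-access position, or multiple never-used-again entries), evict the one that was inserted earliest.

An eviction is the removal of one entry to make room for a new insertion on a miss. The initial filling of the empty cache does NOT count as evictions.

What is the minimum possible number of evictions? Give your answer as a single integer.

OPT (Belady) simulation (capacity=5):
  1. access 16: MISS. Cache: [16]
  2. access 16: HIT. Next use of 16: step 7. Cache: [16]
  3. access 36: MISS. Cache: [16 36]
  4. access 36: HIT. Next use of 36: never. Cache: [16 36]
  5. access 48: MISS. Cache: [16 36 48]
  6. access 48: HIT. Next use of 48: step 10. Cache: [16 36 48]
  7. access 16: HIT. Next use of 16: step 11. Cache: [16 36 48]
  8. access 64: MISS. Cache: [16 36 48 64]
  9. access 77: MISS. Cache: [16 36 48 64 77]
  10. access 48: HIT. Next use of 48: never. Cache: [16 36 48 64 77]
  11. access 16: HIT. Next use of 16: never. Cache: [16 36 48 64 77]
  12. access 6: MISS, evict 16 (next use: never). Cache: [36 48 64 77 6]
Total: 6 hits, 6 misses, 1 evictions

Answer: 1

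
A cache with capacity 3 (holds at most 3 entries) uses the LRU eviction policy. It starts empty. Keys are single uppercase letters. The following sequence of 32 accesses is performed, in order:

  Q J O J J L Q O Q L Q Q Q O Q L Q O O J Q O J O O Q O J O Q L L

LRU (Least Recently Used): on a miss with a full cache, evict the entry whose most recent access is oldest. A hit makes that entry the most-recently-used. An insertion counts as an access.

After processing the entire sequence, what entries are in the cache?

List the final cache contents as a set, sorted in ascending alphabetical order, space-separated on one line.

LRU simulation (capacity=3):
  1. access Q: MISS. Cache (LRU->MRU): [Q]
  2. access J: MISS. Cache (LRU->MRU): [Q J]
  3. access O: MISS. Cache (LRU->MRU): [Q J O]
  4. access J: HIT. Cache (LRU->MRU): [Q O J]
  5. access J: HIT. Cache (LRU->MRU): [Q O J]
  6. access L: MISS, evict Q. Cache (LRU->MRU): [O J L]
  7. access Q: MISS, evict O. Cache (LRU->MRU): [J L Q]
  8. access O: MISS, evict J. Cache (LRU->MRU): [L Q O]
  9. access Q: HIT. Cache (LRU->MRU): [L O Q]
  10. access L: HIT. Cache (LRU->MRU): [O Q L]
  11. access Q: HIT. Cache (LRU->MRU): [O L Q]
  12. access Q: HIT. Cache (LRU->MRU): [O L Q]
  13. access Q: HIT. Cache (LRU->MRU): [O L Q]
  14. access O: HIT. Cache (LRU->MRU): [L Q O]
  15. access Q: HIT. Cache (LRU->MRU): [L O Q]
  16. access L: HIT. Cache (LRU->MRU): [O Q L]
  17. access Q: HIT. Cache (LRU->MRU): [O L Q]
  18. access O: HIT. Cache (LRU->MRU): [L Q O]
  19. access O: HIT. Cache (LRU->MRU): [L Q O]
  20. access J: MISS, evict L. Cache (LRU->MRU): [Q O J]
  21. access Q: HIT. Cache (LRU->MRU): [O J Q]
  22. access O: HIT. Cache (LRU->MRU): [J Q O]
  23. access J: HIT. Cache (LRU->MRU): [Q O J]
  24. access O: HIT. Cache (LRU->MRU): [Q J O]
  25. access O: HIT. Cache (LRU->MRU): [Q J O]
  26. access Q: HIT. Cache (LRU->MRU): [J O Q]
  27. access O: HIT. Cache (LRU->MRU): [J Q O]
  28. access J: HIT. Cache (LRU->MRU): [Q O J]
  29. access O: HIT. Cache (LRU->MRU): [Q J O]
  30. access Q: HIT. Cache (LRU->MRU): [J O Q]
  31. access L: MISS, evict J. Cache (LRU->MRU): [O Q L]
  32. access L: HIT. Cache (LRU->MRU): [O Q L]
Total: 24 hits, 8 misses, 5 evictions

Answer: L O Q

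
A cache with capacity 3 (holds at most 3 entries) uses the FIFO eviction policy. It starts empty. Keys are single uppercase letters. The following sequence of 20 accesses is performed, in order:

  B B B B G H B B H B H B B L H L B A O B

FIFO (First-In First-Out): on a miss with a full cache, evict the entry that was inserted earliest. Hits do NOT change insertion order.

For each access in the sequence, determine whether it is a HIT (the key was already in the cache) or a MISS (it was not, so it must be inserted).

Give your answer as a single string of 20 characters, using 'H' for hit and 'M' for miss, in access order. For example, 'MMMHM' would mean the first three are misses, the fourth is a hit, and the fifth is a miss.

FIFO simulation (capacity=3):
  1. access B: MISS. Cache (old->new): [B]
  2. access B: HIT. Cache (old->new): [B]
  3. access B: HIT. Cache (old->new): [B]
  4. access B: HIT. Cache (old->new): [B]
  5. access G: MISS. Cache (old->new): [B G]
  6. access H: MISS. Cache (old->new): [B G H]
  7. access B: HIT. Cache (old->new): [B G H]
  8. access B: HIT. Cache (old->new): [B G H]
  9. access H: HIT. Cache (old->new): [B G H]
  10. access B: HIT. Cache (old->new): [B G H]
  11. access H: HIT. Cache (old->new): [B G H]
  12. access B: HIT. Cache (old->new): [B G H]
  13. access B: HIT. Cache (old->new): [B G H]
  14. access L: MISS, evict B. Cache (old->new): [G H L]
  15. access H: HIT. Cache (old->new): [G H L]
  16. access L: HIT. Cache (old->new): [G H L]
  17. access B: MISS, evict G. Cache (old->new): [H L B]
  18. access A: MISS, evict H. Cache (old->new): [L B A]
  19. access O: MISS, evict L. Cache (old->new): [B A O]
  20. access B: HIT. Cache (old->new): [B A O]
Total: 13 hits, 7 misses, 4 evictions

Answer: MHHHMMHHHHHHHMHHMMMH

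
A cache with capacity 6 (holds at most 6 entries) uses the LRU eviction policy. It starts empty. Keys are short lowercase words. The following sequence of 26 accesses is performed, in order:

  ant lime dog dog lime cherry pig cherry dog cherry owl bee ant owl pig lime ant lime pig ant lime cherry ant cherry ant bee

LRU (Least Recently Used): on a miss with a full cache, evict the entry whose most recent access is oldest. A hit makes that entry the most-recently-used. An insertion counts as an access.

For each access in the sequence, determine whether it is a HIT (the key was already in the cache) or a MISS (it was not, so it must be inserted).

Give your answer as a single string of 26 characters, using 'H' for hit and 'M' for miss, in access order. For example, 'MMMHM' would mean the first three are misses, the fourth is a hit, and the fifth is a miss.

LRU simulation (capacity=6):
  1. access ant: MISS. Cache (LRU->MRU): [ant]
  2. access lime: MISS. Cache (LRU->MRU): [ant lime]
  3. access dog: MISS. Cache (LRU->MRU): [ant lime dog]
  4. access dog: HIT. Cache (LRU->MRU): [ant lime dog]
  5. access lime: HIT. Cache (LRU->MRU): [ant dog lime]
  6. access cherry: MISS. Cache (LRU->MRU): [ant dog lime cherry]
  7. access pig: MISS. Cache (LRU->MRU): [ant dog lime cherry pig]
  8. access cherry: HIT. Cache (LRU->MRU): [ant dog lime pig cherry]
  9. access dog: HIT. Cache (LRU->MRU): [ant lime pig cherry dog]
  10. access cherry: HIT. Cache (LRU->MRU): [ant lime pig dog cherry]
  11. access owl: MISS. Cache (LRU->MRU): [ant lime pig dog cherry owl]
  12. access bee: MISS, evict ant. Cache (LRU->MRU): [lime pig dog cherry owl bee]
  13. access ant: MISS, evict lime. Cache (LRU->MRU): [pig dog cherry owl bee ant]
  14. access owl: HIT. Cache (LRU->MRU): [pig dog cherry bee ant owl]
  15. access pig: HIT. Cache (LRU->MRU): [dog cherry bee ant owl pig]
  16. access lime: MISS, evict dog. Cache (LRU->MRU): [cherry bee ant owl pig lime]
  17. access ant: HIT. Cache (LRU->MRU): [cherry bee owl pig lime ant]
  18. access lime: HIT. Cache (LRU->MRU): [cherry bee owl pig ant lime]
  19. access pig: HIT. Cache (LRU->MRU): [cherry bee owl ant lime pig]
  20. access ant: HIT. Cache (LRU->MRU): [cherry bee owl lime pig ant]
  21. access lime: HIT. Cache (LRU->MRU): [cherry bee owl pig ant lime]
  22. access cherry: HIT. Cache (LRU->MRU): [bee owl pig ant lime cherry]
  23. access ant: HIT. Cache (LRU->MRU): [bee owl pig lime cherry ant]
  24. access cherry: HIT. Cache (LRU->MRU): [bee owl pig lime ant cherry]
  25. access ant: HIT. Cache (LRU->MRU): [bee owl pig lime cherry ant]
  26. access bee: HIT. Cache (LRU->MRU): [owl pig lime cherry ant bee]
Total: 17 hits, 9 misses, 3 evictions

Answer: MMMHHMMHHHMMMHHMHHHHHHHHHH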